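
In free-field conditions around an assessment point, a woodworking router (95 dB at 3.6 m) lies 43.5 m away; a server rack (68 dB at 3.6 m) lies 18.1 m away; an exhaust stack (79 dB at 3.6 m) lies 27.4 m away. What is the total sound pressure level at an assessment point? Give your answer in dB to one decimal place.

First find each source's level at the receiver (point-source: −20·log₁₀(r/r_ref)), then combine on an intensity basis.
woodworking router: 95 − 20·log₁₀(43.5/3.6) = 95 − 21.64 = 73.36 dB.
server rack: 68 − 20·log₁₀(18.1/3.6) = 68 − 14.03 = 53.97 dB.
exhaust stack: 79 − 20·log₁₀(27.4/3.6) = 79 − 17.63 = 61.37 dB.
Σ 10^(L/10) = 2.328e+07 → L_total = 10·log₁₀(2.328e+07) = 73.67 dB.

73.7 dB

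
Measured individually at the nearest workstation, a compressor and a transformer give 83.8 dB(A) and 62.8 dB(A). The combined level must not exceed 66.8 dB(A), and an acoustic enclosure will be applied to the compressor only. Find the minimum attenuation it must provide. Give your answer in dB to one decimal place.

Fixed contribution from the other source: Σ 10^(L/10) = 10^(62.8/10) = 1.905e+06 (62.80 dB(A)).
The limit corresponds to 10^(66.8/10) = 4.786e+06; subtracting the fixed part leaves 2.881e+06 for the compressor, i.e. 64.60 dB(A).
So the compressor must be reduced from 83.8 to 64.60 dB(A): IL = 19.20 dB.

19.2 dB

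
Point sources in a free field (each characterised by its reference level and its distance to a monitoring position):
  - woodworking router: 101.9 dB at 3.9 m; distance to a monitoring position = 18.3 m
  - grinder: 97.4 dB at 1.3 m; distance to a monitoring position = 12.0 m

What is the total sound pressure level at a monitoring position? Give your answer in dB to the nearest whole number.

First find each source's level at the receiver (point-source: −20·log₁₀(r/r_ref)), then combine on an intensity basis.
woodworking router: 101.9 − 20·log₁₀(18.3/3.9) = 101.9 − 13.43 = 88.47 dB.
grinder: 97.4 − 20·log₁₀(12.0/1.3) = 97.4 − 19.30 = 78.10 dB.
Σ 10^(L/10) = 7.679e+08 → L_total = 10·log₁₀(7.679e+08) = 88.85 dB.

89 dB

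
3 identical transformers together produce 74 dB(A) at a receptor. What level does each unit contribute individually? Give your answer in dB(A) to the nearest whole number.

3 equal contributions raise the level by 10·log₁₀ 3 = 4.771 dB, so each unit alone gives 74 − 4.771.

69 dB(A)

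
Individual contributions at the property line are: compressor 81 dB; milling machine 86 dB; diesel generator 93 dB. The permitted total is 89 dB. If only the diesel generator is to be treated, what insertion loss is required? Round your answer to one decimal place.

8.7 dB

Fixed contribution from the other sources: Σ 10^(L/10) = 10^(81/10) + 10^(86/10) = 5.240e+08 (87.19 dB).
To meet 89 dB overall, the treated diesel generator may contribute at most 10^(89/10) − 5.240e+08 = 2.703e+08, i.e. 84.32 dB.
Required insertion loss = 93 − 84.32 = 8.68 dB.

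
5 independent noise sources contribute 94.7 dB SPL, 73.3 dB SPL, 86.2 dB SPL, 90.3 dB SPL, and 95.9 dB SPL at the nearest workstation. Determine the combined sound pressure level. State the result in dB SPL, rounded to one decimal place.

For uncorrelated sources the intensities add, so convert each level to linear form, sum, and take 10·log₁₀ of the total.
Σ 10^(L/10) = 10^(94.7/10) + 10^(73.3/10) + 10^(86.2/10) + 10^(90.3/10) + 10^(95.9/10) = 8.351e+09.
L_total = 10·log₁₀(8.351e+09) = 99.22 dB SPL.

99.2 dB SPL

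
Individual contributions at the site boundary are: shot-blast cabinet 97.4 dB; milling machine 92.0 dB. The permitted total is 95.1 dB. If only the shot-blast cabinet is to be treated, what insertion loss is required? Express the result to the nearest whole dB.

Fixed contribution from the other source: Σ 10^(L/10) = 10^(92.0/10) = 1.585e+09 (92.00 dB).
The limit corresponds to 10^(95.1/10) = 3.236e+09; subtracting the fixed part leaves 1.651e+09 for the shot-blast cabinet, i.e. 92.18 dB.
Required insertion loss = 97.4 − 92.18 = 5.22 dB.

5 dB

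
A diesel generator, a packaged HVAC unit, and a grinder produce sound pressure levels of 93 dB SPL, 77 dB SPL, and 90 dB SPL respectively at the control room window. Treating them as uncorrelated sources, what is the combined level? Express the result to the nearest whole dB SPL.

For uncorrelated sources the intensities add, so convert each level to linear form, sum, and take 10·log₁₀ of the total.
Σ 10^(L/10) = 10^(93/10) + 10^(77/10) + 10^(90/10) = 3.045e+09.
L_total = 10·log₁₀(3.045e+09) = 94.84 dB SPL.

95 dB SPL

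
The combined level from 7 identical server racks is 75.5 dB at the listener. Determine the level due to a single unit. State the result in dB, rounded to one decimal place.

Dividing the total intensity by 7 lowers the level by 10·log₁₀ 7 = 8.451 dB: L₁ = 75.5 − 8.451.

67.0 dB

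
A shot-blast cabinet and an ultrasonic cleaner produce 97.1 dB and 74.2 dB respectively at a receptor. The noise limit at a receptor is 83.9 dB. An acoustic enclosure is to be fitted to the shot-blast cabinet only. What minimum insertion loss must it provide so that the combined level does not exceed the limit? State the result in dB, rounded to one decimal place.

13.7 dB

The untreated sources together contribute 10^(74.2/10) = 2.630e+07, i.e. 74.20 dB.
The limit corresponds to 10^(83.9/10) = 2.455e+08; subtracting the fixed part leaves 2.192e+08 for the shot-blast cabinet, i.e. 83.41 dB.
So the shot-blast cabinet must be reduced from 97.1 to 83.41 dB: IL = 13.69 dB.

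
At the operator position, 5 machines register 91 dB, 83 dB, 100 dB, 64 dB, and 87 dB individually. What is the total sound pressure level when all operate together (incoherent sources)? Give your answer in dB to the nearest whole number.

Incoherent sources combine by intensity addition: L_total = 10·log₁₀(Σ 10^(L_i/10)).
Σ 10^(L/10) = 10^(91/10) + 10^(83/10) + 10^(100/10) + 10^(64/10) + 10^(87/10) = 1.196e+10.
L_total = 10·log₁₀(1.196e+10) = 100.78 dB.

101 dB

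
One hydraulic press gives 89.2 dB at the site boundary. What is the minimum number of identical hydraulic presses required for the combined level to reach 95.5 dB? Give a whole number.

5

Need L₁ + 10·log₁₀ N ≥ 95.5, i.e. log₁₀ N ≥ 0.63.
N ≥ 10^(6.3/10) = 4.266, so N = 5.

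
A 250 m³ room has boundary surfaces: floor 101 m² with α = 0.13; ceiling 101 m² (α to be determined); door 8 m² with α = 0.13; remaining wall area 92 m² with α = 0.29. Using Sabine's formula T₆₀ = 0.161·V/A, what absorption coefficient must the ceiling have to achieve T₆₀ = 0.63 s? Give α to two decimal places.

0.23

From T₆₀ = 0.161·V/A, the target T₆₀ = 0.63 s needs A = 0.161·250/0.63 = 63.89 m².
Absorption from the other surfaces = 101·0.13 + 8·0.13 + 92·0.29 = 40.85 m², so the ceiling must supply 23.04 m² over 101 m².
α = 23.04/101 = 0.228.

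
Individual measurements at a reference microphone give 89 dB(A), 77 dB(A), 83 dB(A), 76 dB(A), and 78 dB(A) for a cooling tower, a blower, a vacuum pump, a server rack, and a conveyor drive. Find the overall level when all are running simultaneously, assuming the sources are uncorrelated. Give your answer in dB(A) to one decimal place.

90.6 dB(A)

Incoherent sources combine by intensity addition: L_total = 10·log₁₀(Σ 10^(L_i/10)).
Σ 10^(L/10) = 10^(89/10) + 10^(77/10) + 10^(83/10) + 10^(76/10) + 10^(78/10) = 1.147e+09.
L_total = 10·log₁₀(1.147e+09) = 90.60 dB(A).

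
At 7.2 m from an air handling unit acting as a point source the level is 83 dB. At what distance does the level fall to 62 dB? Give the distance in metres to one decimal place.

80.8 m

Point-source spreading drops the level by 20·log₁₀(r₂/r₁); inverting, r₂/r₁ = 10^(ΔL/20).
r₂ = 7.2·10^((83−62)/20) = 7.2·10^(21.0/20) = 80.79 m.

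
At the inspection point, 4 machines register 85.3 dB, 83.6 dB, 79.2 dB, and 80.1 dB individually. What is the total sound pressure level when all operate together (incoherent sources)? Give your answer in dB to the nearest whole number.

For uncorrelated sources the intensities add, so convert each level to linear form, sum, and take 10·log₁₀ of the total.
Σ 10^(L/10) = 10^(85.3/10) + 10^(83.6/10) + 10^(79.2/10) + 10^(80.1/10) = 7.534e+08.
L_total = 10·log₁₀(7.534e+08) = 88.77 dB.

89 dB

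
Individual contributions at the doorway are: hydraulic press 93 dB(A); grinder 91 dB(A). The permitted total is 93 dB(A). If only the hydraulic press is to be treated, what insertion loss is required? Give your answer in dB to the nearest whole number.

4 dB

Everything except the hydraulic press sums to 10^(91/10) = 1.259e+09 in linear terms, 91.00 dB(A).
The limit corresponds to 10^(93/10) = 1.995e+09; subtracting the fixed part leaves 7.363e+08 for the hydraulic press, i.e. 88.67 dB(A).
Required insertion loss = 93 − 88.67 = 4.33 dB.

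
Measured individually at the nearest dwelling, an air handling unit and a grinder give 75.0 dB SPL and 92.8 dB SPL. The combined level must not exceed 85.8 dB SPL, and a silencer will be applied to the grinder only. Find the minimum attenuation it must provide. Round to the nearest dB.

The untreated sources together contribute 10^(75.0/10) = 3.162e+07, i.e. 75.00 dB SPL.
To meet 85.8 dB SPL overall, the treated grinder may contribute at most 10^(85.8/10) − 3.162e+07 = 3.486e+08, i.e. 85.42 dB SPL.
So the grinder must be reduced from 92.8 to 85.42 dB SPL: IL = 7.38 dB.

7 dB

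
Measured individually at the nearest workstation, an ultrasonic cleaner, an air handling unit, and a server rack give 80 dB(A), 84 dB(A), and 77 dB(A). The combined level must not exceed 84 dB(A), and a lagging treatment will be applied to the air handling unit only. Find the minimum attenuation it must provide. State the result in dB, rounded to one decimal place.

4.0 dB

Everything except the air handling unit sums to 10^(80/10) + 10^(77/10) = 1.501e+08 in linear terms, 81.76 dB(A).
To meet 84 dB(A) overall, the treated air handling unit may contribute at most 10^(84/10) − 1.501e+08 = 1.011e+08, i.e. 80.05 dB(A).
So the air handling unit must be reduced from 84 to 80.05 dB(A): IL = 3.95 dB.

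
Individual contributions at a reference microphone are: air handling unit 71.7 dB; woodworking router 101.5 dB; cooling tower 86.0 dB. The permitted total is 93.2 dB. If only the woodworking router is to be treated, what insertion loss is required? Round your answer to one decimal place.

9.3 dB

Fixed contribution from the other sources: Σ 10^(L/10) = 10^(71.7/10) + 10^(86.0/10) = 4.129e+08 (86.16 dB).
To meet 93.2 dB overall, the treated woodworking router may contribute at most 10^(93.2/10) − 4.129e+08 = 1.676e+09, i.e. 92.24 dB.
So the woodworking router must be reduced from 101.5 to 92.24 dB: IL = 9.26 dB.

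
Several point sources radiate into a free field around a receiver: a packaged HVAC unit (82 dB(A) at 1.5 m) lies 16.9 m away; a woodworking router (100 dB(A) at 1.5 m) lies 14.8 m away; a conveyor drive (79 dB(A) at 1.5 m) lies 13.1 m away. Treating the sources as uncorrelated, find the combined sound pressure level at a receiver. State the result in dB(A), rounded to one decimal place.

Propagate each source to the receiver with L = L_ref − 20·log₁₀(r/r_ref), then add intensities.
packaged HVAC unit: 82 − 20·log₁₀(16.9/1.5) = 82 − 21.04 = 60.96 dB(A).
woodworking router: 100 − 20·log₁₀(14.8/1.5) = 100 − 19.88 = 80.12 dB(A).
conveyor drive: 79 − 20·log₁₀(13.1/1.5) = 79 − 18.82 = 60.18 dB(A).
Σ 10^(L/10) = 1.050e+08 → L_total = 10·log₁₀(1.050e+08) = 80.21 dB(A).

80.2 dB(A)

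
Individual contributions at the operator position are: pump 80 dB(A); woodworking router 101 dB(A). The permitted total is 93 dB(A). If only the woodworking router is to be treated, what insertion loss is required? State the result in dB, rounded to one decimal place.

8.2 dB

Everything except the woodworking router sums to 10^(80/10) = 1.000e+08 in linear terms, 80.00 dB(A).
To meet 93 dB(A) overall, the treated woodworking router may contribute at most 10^(93/10) − 1.000e+08 = 1.895e+09, i.e. 92.78 dB(A).
Required insertion loss = 101 − 92.78 = 8.22 dB.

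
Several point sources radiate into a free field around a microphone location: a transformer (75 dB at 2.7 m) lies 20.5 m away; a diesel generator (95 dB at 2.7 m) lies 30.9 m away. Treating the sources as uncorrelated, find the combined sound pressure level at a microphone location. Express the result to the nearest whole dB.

74 dB

Propagate each source to the receiver with L = L_ref − 20·log₁₀(r/r_ref), then add intensities.
transformer: 75 − 20·log₁₀(20.5/2.7) = 75 − 17.61 = 57.39 dB.
diesel generator: 95 − 20·log₁₀(30.9/2.7) = 95 − 21.17 = 73.83 dB.
Σ 10^(L/10) = 2.469e+07 → L_total = 10·log₁₀(2.469e+07) = 73.93 dB.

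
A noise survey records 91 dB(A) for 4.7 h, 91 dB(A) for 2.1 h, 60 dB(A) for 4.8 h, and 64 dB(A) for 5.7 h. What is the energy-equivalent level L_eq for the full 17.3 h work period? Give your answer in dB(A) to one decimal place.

Weight each interval's intensity by its duration and average over T = 17.3 h:
Σ tᵢ·10^(Lᵢ/10) = 4.7·10^(91/10) + 2.1·10^(91/10) + 4.8·10^(60/10) + 5.7·10^(64/10) = 8.580e+09.
L_eq = 10·log₁₀(8.580e+09/17.3) = 86.95 dB(A).

87.0 dB(A)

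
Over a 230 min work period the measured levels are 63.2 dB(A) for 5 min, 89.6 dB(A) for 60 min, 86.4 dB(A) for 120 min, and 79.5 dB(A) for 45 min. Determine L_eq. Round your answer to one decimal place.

86.8 dB(A)

Weight each interval's intensity by its duration and average over T = 230 min:
Σ tᵢ·10^(Lᵢ/10) = 5·10^(63.2/10) + 60·10^(89.6/10) + 120·10^(86.4/10) + 45·10^(79.5/10) = 1.111e+11.
L_eq = 10·log₁₀(1.111e+11/230) = 86.84 dB(A).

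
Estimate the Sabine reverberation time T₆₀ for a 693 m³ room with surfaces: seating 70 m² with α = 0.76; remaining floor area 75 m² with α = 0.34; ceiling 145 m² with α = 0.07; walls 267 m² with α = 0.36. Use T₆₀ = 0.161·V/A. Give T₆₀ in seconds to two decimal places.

0.60 s

Total absorption A = 70·0.76 + 75·0.34 + 145·0.07 + 267·0.36 = 184.97 m² sabins.
T₆₀ = 0.161 × 693 / 184.97 = 0.603 s.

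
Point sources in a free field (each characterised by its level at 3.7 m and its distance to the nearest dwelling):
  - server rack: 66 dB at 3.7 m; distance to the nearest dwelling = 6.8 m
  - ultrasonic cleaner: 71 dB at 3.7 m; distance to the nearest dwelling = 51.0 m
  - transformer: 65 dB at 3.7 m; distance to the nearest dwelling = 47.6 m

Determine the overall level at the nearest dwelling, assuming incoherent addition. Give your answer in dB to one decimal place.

61.0 dB

Apply inverse-square spreading to bring every level to the receiver, then sum 10^(L/10).
server rack: 66 − 20·log₁₀(6.8/3.7) = 66 − 5.29 = 60.71 dB.
ultrasonic cleaner: 71 − 20·log₁₀(51.0/3.7) = 71 − 22.79 = 48.21 dB.
transformer: 65 − 20·log₁₀(47.6/3.7) = 65 − 22.19 = 42.81 dB.
Σ 10^(L/10) = 1.264e+06 → L_total = 10·log₁₀(1.264e+06) = 61.02 dB.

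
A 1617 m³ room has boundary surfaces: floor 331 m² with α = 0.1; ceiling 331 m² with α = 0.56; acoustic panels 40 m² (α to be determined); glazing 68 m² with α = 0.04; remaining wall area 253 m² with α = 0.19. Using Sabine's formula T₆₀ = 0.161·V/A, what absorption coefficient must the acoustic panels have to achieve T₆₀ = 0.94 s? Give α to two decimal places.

0.19

Required total absorption A = 0.161·1617/0.94 = 276.95 m².
Absorption from the other surfaces = 331·0.1 + 331·0.56 + 68·0.04 + 253·0.19 = 269.25 m², so the acoustic panels must supply 7.70 m² over 40 m².
α = 7.70/40 = 0.193.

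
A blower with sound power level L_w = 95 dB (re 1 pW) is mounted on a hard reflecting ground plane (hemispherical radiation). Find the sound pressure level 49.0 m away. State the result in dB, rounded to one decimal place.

53.2 dB

The power spreads over a hemisphere of area 2π·r², so L_p = L_w − 10·log₁₀(2π·r²).
2π·r² = 1.509e+04 m², 10·log₁₀ of that is 41.786 dB.
L_p = 95 − 41.786 = 53.21 dB.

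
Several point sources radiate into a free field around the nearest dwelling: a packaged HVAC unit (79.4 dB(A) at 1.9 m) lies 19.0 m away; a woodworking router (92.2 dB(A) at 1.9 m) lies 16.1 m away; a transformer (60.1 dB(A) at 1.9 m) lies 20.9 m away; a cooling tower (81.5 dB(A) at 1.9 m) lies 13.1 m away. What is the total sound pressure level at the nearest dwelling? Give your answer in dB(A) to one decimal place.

74.3 dB(A)

Apply inverse-square spreading to bring every level to the receiver, then sum 10^(L/10).
packaged HVAC unit: 79.4 − 20·log₁₀(19.0/1.9) = 79.4 − 20.00 = 59.40 dB(A).
woodworking router: 92.2 − 20·log₁₀(16.1/1.9) = 92.2 − 18.56 = 73.64 dB(A).
transformer: 60.1 − 20·log₁₀(20.9/1.9) = 60.1 − 20.83 = 39.27 dB(A).
cooling tower: 81.5 − 20·log₁₀(13.1/1.9) = 81.5 − 16.77 = 64.73 dB(A).
Σ 10^(L/10) = 2.696e+07 → L_total = 10·log₁₀(2.696e+07) = 74.31 dB(A).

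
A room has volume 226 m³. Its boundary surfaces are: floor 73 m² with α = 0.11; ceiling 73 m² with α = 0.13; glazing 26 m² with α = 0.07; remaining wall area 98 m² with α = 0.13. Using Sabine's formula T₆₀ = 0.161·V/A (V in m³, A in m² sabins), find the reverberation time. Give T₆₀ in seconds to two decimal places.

1.13 s

Summing Sᵢαᵢ: 73·0.11 + 73·0.13 + 26·0.07 + 98·0.13 = 32.08 m².
T₆₀ = 0.161·V/A = 0.161·226/32.08 = 1.134 s.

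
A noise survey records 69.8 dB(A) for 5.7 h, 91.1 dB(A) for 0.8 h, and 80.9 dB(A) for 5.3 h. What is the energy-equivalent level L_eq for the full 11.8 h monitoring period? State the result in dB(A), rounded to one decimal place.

81.7 dB(A)

L_eq = 10·log₁₀[(1/T)·Σ tᵢ·10^(Lᵢ/10)] with T = 11.8 h.
Σ tᵢ·10^(Lᵢ/10) = 5.7·10^(69.8/10) + 0.8·10^(91.1/10) + 5.3·10^(80.9/10) = 1.737e+09.
L_eq = 10·log₁₀(1.737e+09/11.8) = 81.68 dB(A).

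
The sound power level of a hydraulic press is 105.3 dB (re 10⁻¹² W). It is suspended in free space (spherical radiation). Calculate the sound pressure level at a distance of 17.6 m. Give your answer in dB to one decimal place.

69.4 dB

L_p = L_w − 10·log₁₀(4π·r²) with r = 17.6 m.
4π·r² = 3893 m², 10·log₁₀ of that is 35.902 dB.
L_p = 105.3 − 35.902 = 69.40 dB.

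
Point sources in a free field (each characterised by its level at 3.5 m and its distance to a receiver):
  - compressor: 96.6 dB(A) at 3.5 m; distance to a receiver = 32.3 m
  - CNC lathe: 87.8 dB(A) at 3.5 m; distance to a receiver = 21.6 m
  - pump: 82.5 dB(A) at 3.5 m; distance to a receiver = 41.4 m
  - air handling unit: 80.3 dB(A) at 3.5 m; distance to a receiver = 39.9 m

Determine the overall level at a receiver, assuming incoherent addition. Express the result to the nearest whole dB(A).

79 dB(A)

Apply inverse-square spreading to bring every level to the receiver, then sum 10^(L/10).
compressor: 96.6 − 20·log₁₀(32.3/3.5) = 96.6 − 19.30 = 77.30 dB(A).
CNC lathe: 87.8 − 20·log₁₀(21.6/3.5) = 87.8 − 15.81 = 71.99 dB(A).
pump: 82.5 − 20·log₁₀(41.4/3.5) = 82.5 − 21.46 = 61.04 dB(A).
air handling unit: 80.3 − 20·log₁₀(39.9/3.5) = 80.3 − 21.14 = 59.16 dB(A).
Σ 10^(L/10) = 7.159e+07 → L_total = 10·log₁₀(7.159e+07) = 78.55 dB(A).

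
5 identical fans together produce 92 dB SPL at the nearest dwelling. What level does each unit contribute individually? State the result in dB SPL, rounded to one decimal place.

For N identical incoherent sources L_total = L₁ + 10·log₁₀ N, so L₁ = 92 − 10·log₁₀(5) = 92 − 6.990.

85.0 dB SPL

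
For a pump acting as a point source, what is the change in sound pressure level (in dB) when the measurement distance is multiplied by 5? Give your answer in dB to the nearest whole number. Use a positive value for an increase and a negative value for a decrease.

Point-source spreading: ΔL = −20·log₁₀(r₂/r₁).
ΔL = −20·log₁₀(5) = -13.98 dB.

-14 dB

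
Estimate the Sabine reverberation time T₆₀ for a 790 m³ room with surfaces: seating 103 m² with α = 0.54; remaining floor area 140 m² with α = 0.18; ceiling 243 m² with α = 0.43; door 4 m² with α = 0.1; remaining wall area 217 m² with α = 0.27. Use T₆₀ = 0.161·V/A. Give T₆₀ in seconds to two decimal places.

A = Σ Sᵢαᵢ = 103·0.54 + 140·0.18 + 243·0.43 + 4·0.1 + 217·0.27 = 244.30 m².
T₆₀ = 0.161·V/A = 0.161·790/244.30 = 0.521 s.

0.52 s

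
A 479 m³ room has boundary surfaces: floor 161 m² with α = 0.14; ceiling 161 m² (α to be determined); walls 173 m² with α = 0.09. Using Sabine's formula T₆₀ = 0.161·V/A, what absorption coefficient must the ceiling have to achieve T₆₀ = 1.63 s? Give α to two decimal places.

A = 0.161·V/T₆₀ = 0.161·479/1.63 = 47.31 m² sabins.
Absorption from the other surfaces = 161·0.14 + 173·0.09 = 38.11 m², so the ceiling must supply 9.20 m² over 161 m².
α = 9.20/161 = 0.057.

0.06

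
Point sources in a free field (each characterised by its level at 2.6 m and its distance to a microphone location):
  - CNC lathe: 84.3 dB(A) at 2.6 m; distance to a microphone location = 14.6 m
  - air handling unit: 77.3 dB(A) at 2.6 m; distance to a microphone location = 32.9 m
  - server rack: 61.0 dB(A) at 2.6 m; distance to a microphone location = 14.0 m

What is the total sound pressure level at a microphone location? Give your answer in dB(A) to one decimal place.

69.5 dB(A)

Apply inverse-square spreading to bring every level to the receiver, then sum 10^(L/10).
CNC lathe: 84.3 − 20·log₁₀(14.6/2.6) = 84.3 − 14.99 = 69.31 dB(A).
air handling unit: 77.3 − 20·log₁₀(32.9/2.6) = 77.3 − 22.04 = 55.26 dB(A).
server rack: 61.0 − 20·log₁₀(14.0/2.6) = 61.0 − 14.62 = 46.38 dB(A).
Σ 10^(L/10) = 8.915e+06 → L_total = 10·log₁₀(8.915e+06) = 69.50 dB(A).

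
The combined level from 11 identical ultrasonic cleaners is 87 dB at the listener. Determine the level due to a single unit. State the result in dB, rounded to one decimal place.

Dividing the total intensity by 11 lowers the level by 10·log₁₀ 11 = 10.414 dB: L₁ = 87 − 10.414.

76.6 dB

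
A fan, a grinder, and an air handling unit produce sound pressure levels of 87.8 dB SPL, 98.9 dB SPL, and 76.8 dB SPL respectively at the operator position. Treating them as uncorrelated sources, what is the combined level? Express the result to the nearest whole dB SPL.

For uncorrelated sources the intensities add, so convert each level to linear form, sum, and take 10·log₁₀ of the total.
Σ 10^(L/10) = 10^(87.8/10) + 10^(98.9/10) + 10^(76.8/10) = 8.413e+09.
L_total = 10·log₁₀(8.413e+09) = 99.25 dB SPL.

99 dB SPL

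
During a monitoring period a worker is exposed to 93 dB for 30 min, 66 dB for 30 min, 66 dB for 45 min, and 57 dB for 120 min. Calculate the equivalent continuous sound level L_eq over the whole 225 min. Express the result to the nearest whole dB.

84 dB

Weight each interval's intensity by its duration and average over T = 225 min:
Σ tᵢ·10^(Lᵢ/10) = 30·10^(93/10) + 30·10^(66/10) + 45·10^(66/10) + 120·10^(57/10) = 6.022e+10.
L_eq = 10·log₁₀(6.022e+10/225) = 84.28 dB.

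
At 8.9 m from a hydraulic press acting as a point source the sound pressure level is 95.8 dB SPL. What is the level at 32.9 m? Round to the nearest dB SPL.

84 dB SPL

Spherical spreading from a point source gives a 20·log₁₀(r₂/r₁) drop.
L₂ = 95.8 − 20·log₁₀(32.9/8.9) = 95.8 − 11.356 = 84.44 dB SPL.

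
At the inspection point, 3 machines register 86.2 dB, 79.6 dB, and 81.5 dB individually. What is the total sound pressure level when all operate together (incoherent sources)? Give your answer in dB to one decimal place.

88.1 dB

For uncorrelated sources the intensities add, so convert each level to linear form, sum, and take 10·log₁₀ of the total.
Σ 10^(L/10) = 10^(86.2/10) + 10^(79.6/10) + 10^(81.5/10) = 6.493e+08.
L_total = 10·log₁₀(6.493e+08) = 88.12 dB.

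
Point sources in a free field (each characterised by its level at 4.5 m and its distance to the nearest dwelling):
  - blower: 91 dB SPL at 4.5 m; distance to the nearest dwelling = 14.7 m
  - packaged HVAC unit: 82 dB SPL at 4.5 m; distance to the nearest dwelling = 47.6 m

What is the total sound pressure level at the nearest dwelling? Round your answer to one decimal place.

Propagate each source to the receiver with L = L_ref − 20·log₁₀(r/r_ref), then add intensities.
blower: 91 − 20·log₁₀(14.7/4.5) = 91 − 10.28 = 80.72 dB SPL.
packaged HVAC unit: 82 − 20·log₁₀(47.6/4.5) = 82 − 20.49 = 61.51 dB SPL.
Σ 10^(L/10) = 1.194e+08 → L_total = 10·log₁₀(1.194e+08) = 80.77 dB SPL.

80.8 dB SPL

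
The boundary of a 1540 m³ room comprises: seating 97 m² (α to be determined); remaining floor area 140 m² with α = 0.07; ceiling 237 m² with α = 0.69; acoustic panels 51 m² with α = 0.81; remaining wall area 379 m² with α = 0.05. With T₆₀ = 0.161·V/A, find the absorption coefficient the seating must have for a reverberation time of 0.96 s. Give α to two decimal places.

0.25

From T₆₀ = 0.161·V/A, the target T₆₀ = 0.96 s needs A = 0.161·1540/0.96 = 258.27 m².
Absorption from the other surfaces = 140·0.07 + 237·0.69 + 51·0.81 + 379·0.05 = 233.59 m², so the seating must supply 24.68 m² over 97 m².
α = 24.68/97 = 0.254.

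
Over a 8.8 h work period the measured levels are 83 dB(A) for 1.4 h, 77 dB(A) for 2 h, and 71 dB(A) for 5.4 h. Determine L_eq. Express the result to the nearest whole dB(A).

77 dB(A)

L_eq = 10·log₁₀[(1/T)·Σ tᵢ·10^(Lᵢ/10)] with T = 8.8 h.
Σ tᵢ·10^(Lᵢ/10) = 1.4·10^(83/10) + 2·10^(77/10) + 5.4·10^(71/10) = 4.476e+08.
L_eq = 10·log₁₀(4.476e+08/8.8) = 77.06 dB(A).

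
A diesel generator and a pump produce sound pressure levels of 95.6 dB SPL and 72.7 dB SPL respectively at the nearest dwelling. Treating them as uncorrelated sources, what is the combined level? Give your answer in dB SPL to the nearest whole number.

Incoherent sources combine by intensity addition: L_total = 10·log₁₀(Σ 10^(L_i/10)).
Σ 10^(L/10) = 10^(95.6/10) + 10^(72.7/10) = 3.649e+09.
L_total = 10·log₁₀(3.649e+09) = 95.62 dB SPL.

96 dB SPL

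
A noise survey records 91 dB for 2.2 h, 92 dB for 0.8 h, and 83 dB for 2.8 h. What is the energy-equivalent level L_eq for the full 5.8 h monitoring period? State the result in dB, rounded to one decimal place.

89.0 dB

Weight each interval's intensity by its duration and average over T = 5.8 h:
Σ tᵢ·10^(Lᵢ/10) = 2.2·10^(91/10) + 0.8·10^(92/10) + 2.8·10^(83/10) = 4.596e+09.
L_eq = 10·log₁₀(4.596e+09/5.8) = 88.99 dB.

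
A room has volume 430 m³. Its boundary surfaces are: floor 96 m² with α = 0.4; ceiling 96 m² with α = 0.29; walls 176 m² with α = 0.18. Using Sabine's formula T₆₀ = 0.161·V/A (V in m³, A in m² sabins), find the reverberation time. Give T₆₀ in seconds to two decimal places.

0.71 s

Total absorption A = 96·0.4 + 96·0.29 + 176·0.18 = 97.92 m² sabins.
T₆₀ = 0.161·V/A = 0.161·430/97.92 = 0.707 s.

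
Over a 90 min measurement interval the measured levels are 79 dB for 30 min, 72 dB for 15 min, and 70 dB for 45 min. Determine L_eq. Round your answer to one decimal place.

L_eq = 10·log₁₀[(1/T)·Σ tᵢ·10^(Lᵢ/10)] with T = 90 min.
Σ tᵢ·10^(Lᵢ/10) = 30·10^(79/10) + 15·10^(72/10) + 45·10^(70/10) = 3.071e+09.
L_eq = 10·log₁₀(3.071e+09/90) = 75.33 dB.

75.3 dB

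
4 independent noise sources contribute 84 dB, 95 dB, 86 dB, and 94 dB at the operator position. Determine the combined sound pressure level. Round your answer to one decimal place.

Incoherent sources combine by intensity addition: L_total = 10·log₁₀(Σ 10^(L_i/10)).
Σ 10^(L/10) = 10^(84/10) + 10^(95/10) + 10^(86/10) + 10^(94/10) = 6.323e+09.
L_total = 10·log₁₀(6.323e+09) = 98.01 dB.

98.0 dB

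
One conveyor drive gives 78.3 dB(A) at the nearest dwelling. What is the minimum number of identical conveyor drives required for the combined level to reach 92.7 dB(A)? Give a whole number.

28

The shortfall is 92.7 − 78.3 = 14.4 dB, and N units add 10·log₁₀ N, so need 10·log₁₀ N ≥ 14.4.
N ≥ 10^(14.4/10) = 27.542, so N = 28.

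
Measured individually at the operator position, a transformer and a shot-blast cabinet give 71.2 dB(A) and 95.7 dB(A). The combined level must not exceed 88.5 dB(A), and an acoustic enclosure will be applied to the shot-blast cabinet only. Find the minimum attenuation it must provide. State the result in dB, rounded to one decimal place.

7.3 dB

Fixed contribution from the other source: Σ 10^(L/10) = 10^(71.2/10) = 1.318e+07 (71.20 dB(A)).
The limit corresponds to 10^(88.5/10) = 7.079e+08; subtracting the fixed part leaves 6.948e+08 for the shot-blast cabinet, i.e. 88.42 dB(A).
So the shot-blast cabinet must be reduced from 95.7 to 88.42 dB(A): IL = 7.28 dB.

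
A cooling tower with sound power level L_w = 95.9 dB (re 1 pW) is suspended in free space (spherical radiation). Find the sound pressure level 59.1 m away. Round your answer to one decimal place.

49.5 dB

L_p = L_w − 10·log₁₀(4π·r²) with r = 59.1 m.
4π·r² = 4.389e+04 m², 10·log₁₀ of that is 46.424 dB.
L_p = 95.9 − 46.424 = 49.48 dB.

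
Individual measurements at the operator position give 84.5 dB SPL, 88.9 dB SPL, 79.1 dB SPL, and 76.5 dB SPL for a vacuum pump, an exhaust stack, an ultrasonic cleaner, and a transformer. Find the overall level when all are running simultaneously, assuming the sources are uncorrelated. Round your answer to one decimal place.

For uncorrelated sources the intensities add, so convert each level to linear form, sum, and take 10·log₁₀ of the total.
Σ 10^(L/10) = 10^(84.5/10) + 10^(88.9/10) + 10^(79.1/10) + 10^(76.5/10) = 1.184e+09.
L_total = 10·log₁₀(1.184e+09) = 90.73 dB SPL.

90.7 dB SPL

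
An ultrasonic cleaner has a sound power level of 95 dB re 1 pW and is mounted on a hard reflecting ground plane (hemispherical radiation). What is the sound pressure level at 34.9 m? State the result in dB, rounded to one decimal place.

The power spreads over a hemisphere of area 2π·r², so L_p = L_w − 10·log₁₀(2π·r²).
2π·r² = 7653 m², 10·log₁₀ of that is 38.838 dB.
L_p = 95 − 38.838 = 56.16 dB.

56.2 dB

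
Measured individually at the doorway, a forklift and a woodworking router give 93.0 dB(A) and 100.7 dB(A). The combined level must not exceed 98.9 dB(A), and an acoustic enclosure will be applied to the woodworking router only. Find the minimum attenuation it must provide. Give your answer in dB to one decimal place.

3.1 dB

Everything except the woodworking router sums to 10^(93.0/10) = 1.995e+09 in linear terms, 93.00 dB(A).
The limit corresponds to 10^(98.9/10) = 7.762e+09; subtracting the fixed part leaves 5.767e+09 for the woodworking router, i.e. 97.61 dB(A).
Required insertion loss = 100.7 − 97.61 = 3.09 dB.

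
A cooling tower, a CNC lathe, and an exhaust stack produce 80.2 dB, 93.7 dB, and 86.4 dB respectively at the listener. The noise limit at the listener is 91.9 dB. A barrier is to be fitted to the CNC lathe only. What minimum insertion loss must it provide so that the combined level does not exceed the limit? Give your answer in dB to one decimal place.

Everything except the CNC lathe sums to 10^(80.2/10) + 10^(86.4/10) = 5.412e+08 in linear terms, 87.33 dB.
To meet 91.9 dB overall, the treated CNC lathe may contribute at most 10^(91.9/10) − 5.412e+08 = 1.008e+09, i.e. 90.03 dB.
So the CNC lathe must be reduced from 93.7 to 90.03 dB: IL = 3.67 dB.

3.7 dB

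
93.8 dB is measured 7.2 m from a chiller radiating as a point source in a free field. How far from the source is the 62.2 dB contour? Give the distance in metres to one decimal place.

273.7 m

Point-source spreading drops the level by 20·log₁₀(r₂/r₁); inverting, r₂/r₁ = 10^(ΔL/20).
r₂ = 7.2·10^((93.8−62.2)/20) = 7.2·10^(31.6/20) = 273.74 m.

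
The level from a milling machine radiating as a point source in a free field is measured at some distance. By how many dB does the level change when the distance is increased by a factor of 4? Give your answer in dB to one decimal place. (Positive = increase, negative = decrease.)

-12.0 dB

With spherical spreading the level changes by −20·log₁₀(r₂/r₁).
ΔL = −20·log₁₀(4) = -12.04 dB.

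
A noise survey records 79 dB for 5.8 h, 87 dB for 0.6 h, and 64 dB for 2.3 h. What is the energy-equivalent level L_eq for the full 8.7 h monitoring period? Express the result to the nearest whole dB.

L_eq = 10·log₁₀[(1/T)·Σ tᵢ·10^(Lᵢ/10)] with T = 8.7 h.
Σ tᵢ·10^(Lᵢ/10) = 5.8·10^(79/10) + 0.6·10^(87/10) + 2.3·10^(64/10) = 7.672e+08.
L_eq = 10·log₁₀(7.672e+08/8.7) = 79.45 dB.

79 dB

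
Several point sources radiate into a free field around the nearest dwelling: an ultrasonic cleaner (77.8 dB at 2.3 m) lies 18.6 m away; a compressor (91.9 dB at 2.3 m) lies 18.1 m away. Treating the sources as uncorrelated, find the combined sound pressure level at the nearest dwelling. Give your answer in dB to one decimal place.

74.1 dB

Propagate each source to the receiver with L = L_ref − 20·log₁₀(r/r_ref), then add intensities.
ultrasonic cleaner: 77.8 − 20·log₁₀(18.6/2.3) = 77.8 − 18.16 = 59.64 dB.
compressor: 91.9 − 20·log₁₀(18.1/2.3) = 91.9 − 17.92 = 73.98 dB.
Σ 10^(L/10) = 2.593e+07 → L_total = 10·log₁₀(2.593e+07) = 74.14 dB.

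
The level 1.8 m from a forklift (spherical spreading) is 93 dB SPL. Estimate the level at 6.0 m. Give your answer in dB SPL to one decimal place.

82.5 dB SPL

For a point source, L₂ = L₁ − 20·log₁₀(r₂/r₁).
L₂ = 93 − 20·log₁₀(6.0/1.8) = 93 − 10.458 = 82.54 dB SPL.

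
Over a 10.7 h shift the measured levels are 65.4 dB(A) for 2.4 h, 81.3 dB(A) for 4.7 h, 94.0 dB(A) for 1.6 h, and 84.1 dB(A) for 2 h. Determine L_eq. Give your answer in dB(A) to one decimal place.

Weight each interval's intensity by its duration and average over T = 10.7 h:
Σ tᵢ·10^(Lᵢ/10) = 2.4·10^(65.4/10) + 4.7·10^(81.3/10) + 1.6·10^(94.0/10) + 2·10^(84.1/10) = 5.175e+09.
L_eq = 10·log₁₀(5.175e+09/10.7) = 86.85 dB(A).

86.8 dB(A)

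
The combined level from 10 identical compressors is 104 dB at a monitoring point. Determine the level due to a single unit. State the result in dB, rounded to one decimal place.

94.0 dB

10 equal contributions raise the level by 10·log₁₀ 10 = 10.000 dB, so each unit alone gives 104 − 10.000.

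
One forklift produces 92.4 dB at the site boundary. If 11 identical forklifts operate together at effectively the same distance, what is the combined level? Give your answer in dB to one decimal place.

102.8 dB

L_total = L₁ + 10·log₁₀ N for N identical incoherent sources.
L_total = 92.4 + 10·log₁₀(11) = 92.4 + 10.414 = 102.81 dB.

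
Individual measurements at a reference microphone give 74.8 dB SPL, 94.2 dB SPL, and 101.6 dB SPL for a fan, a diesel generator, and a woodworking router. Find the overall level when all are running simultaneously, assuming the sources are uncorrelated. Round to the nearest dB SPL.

For uncorrelated sources the intensities add, so convert each level to linear form, sum, and take 10·log₁₀ of the total.
Σ 10^(L/10) = 10^(74.8/10) + 10^(94.2/10) + 10^(101.6/10) = 1.711e+10.
L_total = 10·log₁₀(1.711e+10) = 102.33 dB SPL.

102 dB SPL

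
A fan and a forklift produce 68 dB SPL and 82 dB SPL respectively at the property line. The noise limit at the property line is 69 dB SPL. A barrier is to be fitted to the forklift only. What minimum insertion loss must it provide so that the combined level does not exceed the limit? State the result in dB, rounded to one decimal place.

Everything except the forklift sums to 10^(68/10) = 6.310e+06 in linear terms, 68.00 dB SPL.
To meet 69 dB SPL overall, the treated forklift may contribute at most 10^(69/10) − 6.310e+06 = 1.634e+06, i.e. 62.13 dB SPL.
Required insertion loss = 82 − 62.13 = 19.87 dB.

19.9 dB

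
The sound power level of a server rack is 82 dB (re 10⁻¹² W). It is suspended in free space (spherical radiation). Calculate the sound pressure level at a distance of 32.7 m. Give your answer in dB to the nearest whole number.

41 dB

L_p = L_w − 10·log₁₀(4π·r²) with r = 32.7 m.
4π·r² = 1.344e+04 m², 10·log₁₀ of that is 41.283 dB.
L_p = 82 − 41.283 = 40.72 dB.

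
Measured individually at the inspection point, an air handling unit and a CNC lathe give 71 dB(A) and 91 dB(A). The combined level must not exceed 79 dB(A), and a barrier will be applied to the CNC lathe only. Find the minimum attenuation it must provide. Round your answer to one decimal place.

Everything except the CNC lathe sums to 10^(71/10) = 1.259e+07 in linear terms, 71.00 dB(A).
The limit corresponds to 10^(79/10) = 7.943e+07; subtracting the fixed part leaves 6.684e+07 for the CNC lathe, i.e. 78.25 dB(A).
Required insertion loss = 91 − 78.25 = 12.75 dB.

12.7 dB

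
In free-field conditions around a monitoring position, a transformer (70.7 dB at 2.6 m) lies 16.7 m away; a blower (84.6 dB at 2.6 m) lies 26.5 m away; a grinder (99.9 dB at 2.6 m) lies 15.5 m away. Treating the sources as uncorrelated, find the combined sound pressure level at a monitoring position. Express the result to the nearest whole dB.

84 dB

Apply inverse-square spreading to bring every level to the receiver, then sum 10^(L/10).
transformer: 70.7 − 20·log₁₀(16.7/2.6) = 70.7 − 16.15 = 54.55 dB.
blower: 84.6 − 20·log₁₀(26.5/2.6) = 84.6 − 20.17 = 64.43 dB.
grinder: 99.9 − 20·log₁₀(15.5/2.6) = 99.9 − 15.51 = 84.39 dB.
Σ 10^(L/10) = 2.780e+08 → L_total = 10·log₁₀(2.780e+08) = 84.44 dB.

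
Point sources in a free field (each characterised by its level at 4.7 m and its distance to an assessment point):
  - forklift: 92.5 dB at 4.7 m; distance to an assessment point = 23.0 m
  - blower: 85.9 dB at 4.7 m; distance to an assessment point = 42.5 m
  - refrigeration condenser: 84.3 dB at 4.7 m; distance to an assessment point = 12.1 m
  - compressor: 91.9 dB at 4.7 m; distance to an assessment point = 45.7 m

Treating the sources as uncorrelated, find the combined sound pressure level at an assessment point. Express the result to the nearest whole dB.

First find each source's level at the receiver (point-source: −20·log₁₀(r/r_ref)), then combine on an intensity basis.
forklift: 92.5 − 20·log₁₀(23.0/4.7) = 92.5 − 13.79 = 78.71 dB.
blower: 85.9 − 20·log₁₀(42.5/4.7) = 85.9 − 19.13 = 66.77 dB.
refrigeration condenser: 84.3 − 20·log₁₀(12.1/4.7) = 84.3 − 8.21 = 76.09 dB.
compressor: 91.9 − 20·log₁₀(45.7/4.7) = 91.9 − 19.76 = 72.14 dB.
Σ 10^(L/10) = 1.360e+08 → L_total = 10·log₁₀(1.360e+08) = 81.34 dB.

81 dB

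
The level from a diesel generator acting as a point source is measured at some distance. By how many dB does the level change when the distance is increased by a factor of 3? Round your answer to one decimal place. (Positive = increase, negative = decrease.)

-9.5 dB

With spherical spreading the level changes by −20·log₁₀(r₂/r₁).
ΔL = −20·log₁₀(3) = -9.54 dB.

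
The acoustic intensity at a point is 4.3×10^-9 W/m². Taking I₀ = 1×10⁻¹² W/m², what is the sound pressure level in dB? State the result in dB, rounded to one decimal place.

36.3 dB

Dividing by I₀ shifts the exponent by 12: I/I₀ = 4.3×10^3.
L = 10·(0.6335 + 3) = 36.33 dB.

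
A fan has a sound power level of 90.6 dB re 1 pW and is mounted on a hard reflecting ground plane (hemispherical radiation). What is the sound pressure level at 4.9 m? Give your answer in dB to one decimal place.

68.8 dB

L_p = L_w − 10·log₁₀(2π·r²) with r = 4.9 m.
2π·r² = 150.9 m², 10·log₁₀ of that is 21.786 dB.
L_p = 90.6 − 21.786 = 68.81 dB.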